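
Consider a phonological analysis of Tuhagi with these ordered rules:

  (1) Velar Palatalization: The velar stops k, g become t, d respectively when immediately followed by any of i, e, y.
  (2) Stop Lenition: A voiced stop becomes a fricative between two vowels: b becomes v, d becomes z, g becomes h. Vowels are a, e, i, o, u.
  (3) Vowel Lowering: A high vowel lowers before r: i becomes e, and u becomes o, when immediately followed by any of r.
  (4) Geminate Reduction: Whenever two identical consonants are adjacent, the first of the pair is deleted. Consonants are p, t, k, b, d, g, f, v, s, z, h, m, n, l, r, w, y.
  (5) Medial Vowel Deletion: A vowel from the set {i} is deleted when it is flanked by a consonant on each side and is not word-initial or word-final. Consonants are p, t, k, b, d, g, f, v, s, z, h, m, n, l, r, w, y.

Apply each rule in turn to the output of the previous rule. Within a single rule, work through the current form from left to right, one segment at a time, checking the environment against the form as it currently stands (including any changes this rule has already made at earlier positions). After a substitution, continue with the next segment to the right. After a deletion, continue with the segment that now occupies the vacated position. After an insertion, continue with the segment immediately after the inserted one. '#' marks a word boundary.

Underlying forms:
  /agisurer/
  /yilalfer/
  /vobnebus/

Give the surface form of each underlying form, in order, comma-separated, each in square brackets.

[azsorer], [ylalfer], [vobnevus]

/agisurer/:
  (1) Velar Palatalization: [agisurer] → [adisurer]
  (2) Stop Lenition: [adisurer] → [azisurer]
  (3) Vowel Lowering: [azisurer] → [azisorer]
  (4) Geminate Reduction: no change — [azisorer]
  (5) Medial Vowel Deletion: [azisorer] → [azsorer]
/yilalfer/:
  (1) Velar Palatalization: no change — [yilalfer]
  (2) Stop Lenition: no change — [yilalfer]
  (3) Vowel Lowering: no change — [yilalfer]
  (4) Geminate Reduction: no change — [yilalfer]
  (5) Medial Vowel Deletion: [yilalfer] → [ylalfer]
/vobnebus/:
  (1) Velar Palatalization: no change — [vobnebus]
  (2) Stop Lenition: [vobnebus] → [vobnevus]
  (3) Vowel Lowering: no change — [vobnevus]
  (4) Geminate Reduction: no change — [vobnevus]
  (5) Medial Vowel Deletion: no change — [vobnevus]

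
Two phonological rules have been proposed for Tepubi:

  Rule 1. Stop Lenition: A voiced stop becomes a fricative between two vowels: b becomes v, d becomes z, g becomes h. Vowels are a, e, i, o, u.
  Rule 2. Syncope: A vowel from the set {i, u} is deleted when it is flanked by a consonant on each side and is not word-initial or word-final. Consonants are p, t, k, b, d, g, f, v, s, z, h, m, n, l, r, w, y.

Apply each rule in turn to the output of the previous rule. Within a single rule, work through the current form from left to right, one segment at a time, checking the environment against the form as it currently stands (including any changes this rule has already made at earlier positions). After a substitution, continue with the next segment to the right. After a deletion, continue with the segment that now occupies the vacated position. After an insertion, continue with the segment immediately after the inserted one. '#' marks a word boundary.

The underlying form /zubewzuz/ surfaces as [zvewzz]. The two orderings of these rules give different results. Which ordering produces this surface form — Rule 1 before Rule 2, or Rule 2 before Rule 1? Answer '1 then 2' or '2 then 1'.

1 then 2

Order 1 then 2:
  1 Stop Lenition: [zubewzuz] → [zuvewzuz]
  2 Syncope: [zuvewzuz] → [zvewzz]
  result: [zvewzz]
Order 2 then 1:
  2 Syncope: [zubewzuz] → [zbewzz]
  1 Stop Lenition: no change — [zbewzz]
  result: [zbewzz]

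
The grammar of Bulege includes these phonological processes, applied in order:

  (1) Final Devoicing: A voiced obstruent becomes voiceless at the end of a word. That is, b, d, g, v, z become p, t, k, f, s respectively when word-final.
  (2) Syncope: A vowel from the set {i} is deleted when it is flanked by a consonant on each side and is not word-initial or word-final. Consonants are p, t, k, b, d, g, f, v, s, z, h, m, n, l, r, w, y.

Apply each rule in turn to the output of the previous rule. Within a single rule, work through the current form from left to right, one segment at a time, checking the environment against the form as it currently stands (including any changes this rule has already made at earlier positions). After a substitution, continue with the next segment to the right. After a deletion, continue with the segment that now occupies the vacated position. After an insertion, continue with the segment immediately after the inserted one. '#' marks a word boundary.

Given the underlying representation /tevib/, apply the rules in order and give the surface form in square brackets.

[tevp]

(1) Final Devoicing: [tevib] → [tevip]
(2) Syncope: [tevip] → [tevp]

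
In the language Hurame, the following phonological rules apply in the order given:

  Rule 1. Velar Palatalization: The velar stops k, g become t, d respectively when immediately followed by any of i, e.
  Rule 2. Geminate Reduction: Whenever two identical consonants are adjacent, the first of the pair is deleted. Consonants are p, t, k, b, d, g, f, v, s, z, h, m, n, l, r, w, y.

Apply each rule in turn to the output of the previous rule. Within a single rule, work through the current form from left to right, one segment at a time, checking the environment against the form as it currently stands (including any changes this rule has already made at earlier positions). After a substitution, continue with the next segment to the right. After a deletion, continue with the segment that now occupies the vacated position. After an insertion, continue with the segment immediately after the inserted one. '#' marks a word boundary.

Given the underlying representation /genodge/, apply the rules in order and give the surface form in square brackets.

[denode]

Rule 1 Velar Palatalization: [genodge] → [denodde]
Rule 2 Geminate Reduction: [denodde] → [denode]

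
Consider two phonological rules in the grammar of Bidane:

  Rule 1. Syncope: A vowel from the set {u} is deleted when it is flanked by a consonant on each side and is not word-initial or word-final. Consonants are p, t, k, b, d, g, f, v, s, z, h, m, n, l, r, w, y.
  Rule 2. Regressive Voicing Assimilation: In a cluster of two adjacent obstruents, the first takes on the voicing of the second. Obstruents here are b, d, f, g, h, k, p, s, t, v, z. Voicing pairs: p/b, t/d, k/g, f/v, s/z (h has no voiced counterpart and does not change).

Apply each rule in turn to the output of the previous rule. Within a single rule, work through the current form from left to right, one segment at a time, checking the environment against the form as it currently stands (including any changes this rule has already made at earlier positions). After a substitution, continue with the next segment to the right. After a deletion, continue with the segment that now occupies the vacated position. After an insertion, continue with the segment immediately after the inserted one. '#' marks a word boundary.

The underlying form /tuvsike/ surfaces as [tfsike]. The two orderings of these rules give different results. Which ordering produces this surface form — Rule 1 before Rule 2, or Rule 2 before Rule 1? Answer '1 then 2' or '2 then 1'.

Order 1 then 2:
  1 Syncope: [tuvsike] → [tvsike]
  2 Regressive Voicing Assimilation: [tvsike] → [dfsike]
  result: [dfsike]
Order 2 then 1:
  2 Regressive Voicing Assimilation: [tuvsike] → [tufsike]
  1 Syncope: [tufsike] → [tfsike]
  result: [tfsike]

2 then 1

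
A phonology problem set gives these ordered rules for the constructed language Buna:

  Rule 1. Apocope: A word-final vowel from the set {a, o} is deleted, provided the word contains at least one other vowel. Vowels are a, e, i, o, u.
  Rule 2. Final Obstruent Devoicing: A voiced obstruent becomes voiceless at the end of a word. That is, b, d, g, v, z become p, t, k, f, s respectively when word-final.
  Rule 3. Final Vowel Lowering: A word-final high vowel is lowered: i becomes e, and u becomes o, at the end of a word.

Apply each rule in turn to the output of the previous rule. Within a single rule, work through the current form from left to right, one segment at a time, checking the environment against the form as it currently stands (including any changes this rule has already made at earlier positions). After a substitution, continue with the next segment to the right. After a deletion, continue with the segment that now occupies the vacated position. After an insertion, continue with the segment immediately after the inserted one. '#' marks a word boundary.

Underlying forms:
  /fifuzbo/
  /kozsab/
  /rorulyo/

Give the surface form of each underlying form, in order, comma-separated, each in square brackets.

[fifuzp], [kozsap], [roruly]

/fifuzbo/:
  Rule 1 Apocope: [fifuzbo] → [fifuzb]
  Rule 2 Final Obstruent Devoicing: [fifuzb] → [fifuzp]
  Rule 3 Final Vowel Lowering: no change — [fifuzp]
/kozsab/:
  Rule 1 Apocope: no change — [kozsab]
  Rule 2 Final Obstruent Devoicing: [kozsab] → [kozsap]
  Rule 3 Final Vowel Lowering: no change — [kozsap]
/rorulyo/:
  Rule 1 Apocope: [rorulyo] → [roruly]
  Rule 2 Final Obstruent Devoicing: no change — [roruly]
  Rule 3 Final Vowel Lowering: no change — [roruly]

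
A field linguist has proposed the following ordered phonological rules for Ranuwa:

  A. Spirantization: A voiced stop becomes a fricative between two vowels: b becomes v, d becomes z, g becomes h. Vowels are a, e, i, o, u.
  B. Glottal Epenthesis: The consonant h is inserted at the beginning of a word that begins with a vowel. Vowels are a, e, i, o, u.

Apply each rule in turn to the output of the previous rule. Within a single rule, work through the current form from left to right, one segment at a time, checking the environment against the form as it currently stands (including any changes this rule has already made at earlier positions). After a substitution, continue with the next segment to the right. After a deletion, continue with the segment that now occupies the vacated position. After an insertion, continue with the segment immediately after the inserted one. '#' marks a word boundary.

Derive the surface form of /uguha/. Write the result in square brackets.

[huhuha]

A Spirantization: [uguha] → [uhuha]
B Glottal Epenthesis: [uhuha] → [huhuha]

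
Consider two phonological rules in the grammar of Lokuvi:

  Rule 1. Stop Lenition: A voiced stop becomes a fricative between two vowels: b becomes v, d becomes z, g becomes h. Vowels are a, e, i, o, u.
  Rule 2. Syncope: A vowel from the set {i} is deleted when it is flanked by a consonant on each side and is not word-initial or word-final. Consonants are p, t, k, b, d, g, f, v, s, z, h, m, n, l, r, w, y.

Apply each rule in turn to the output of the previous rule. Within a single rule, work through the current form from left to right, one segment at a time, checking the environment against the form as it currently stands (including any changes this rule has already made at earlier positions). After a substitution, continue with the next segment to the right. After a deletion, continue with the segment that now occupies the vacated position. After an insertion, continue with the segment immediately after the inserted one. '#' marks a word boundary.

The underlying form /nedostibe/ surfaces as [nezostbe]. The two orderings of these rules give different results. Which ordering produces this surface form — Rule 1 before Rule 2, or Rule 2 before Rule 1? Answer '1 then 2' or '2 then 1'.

2 then 1

Order 1 then 2:
  1 Stop Lenition: [nedostibe] → [nezostive]
  2 Syncope: [nezostive] → [nezostve]
  result: [nezostve]
Order 2 then 1:
  2 Syncope: [nedostibe] → [nedostbe]
  1 Stop Lenition: [nedostbe] → [nezostbe]
  result: [nezostbe]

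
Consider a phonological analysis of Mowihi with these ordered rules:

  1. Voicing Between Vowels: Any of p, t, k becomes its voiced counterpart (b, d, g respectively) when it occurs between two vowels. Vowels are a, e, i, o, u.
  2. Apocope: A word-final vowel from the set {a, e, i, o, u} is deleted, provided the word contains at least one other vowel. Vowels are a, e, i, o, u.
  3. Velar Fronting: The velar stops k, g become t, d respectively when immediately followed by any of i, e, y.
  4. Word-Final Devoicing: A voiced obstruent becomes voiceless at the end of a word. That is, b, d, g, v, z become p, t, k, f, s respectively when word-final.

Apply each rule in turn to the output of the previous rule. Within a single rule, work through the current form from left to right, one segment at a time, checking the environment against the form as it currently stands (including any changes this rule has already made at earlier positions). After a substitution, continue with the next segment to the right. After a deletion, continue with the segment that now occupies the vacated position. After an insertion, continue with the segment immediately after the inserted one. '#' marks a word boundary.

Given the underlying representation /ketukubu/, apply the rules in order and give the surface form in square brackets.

[tedugup]

1 Voicing Between Vowels: [ketukubu] → [kedugubu]
2 Apocope: [kedugubu] → [kedugub]
3 Velar Fronting: [kedugub] → [tedugub]
4 Word-Final Devoicing: [tedugub] → [tedugup]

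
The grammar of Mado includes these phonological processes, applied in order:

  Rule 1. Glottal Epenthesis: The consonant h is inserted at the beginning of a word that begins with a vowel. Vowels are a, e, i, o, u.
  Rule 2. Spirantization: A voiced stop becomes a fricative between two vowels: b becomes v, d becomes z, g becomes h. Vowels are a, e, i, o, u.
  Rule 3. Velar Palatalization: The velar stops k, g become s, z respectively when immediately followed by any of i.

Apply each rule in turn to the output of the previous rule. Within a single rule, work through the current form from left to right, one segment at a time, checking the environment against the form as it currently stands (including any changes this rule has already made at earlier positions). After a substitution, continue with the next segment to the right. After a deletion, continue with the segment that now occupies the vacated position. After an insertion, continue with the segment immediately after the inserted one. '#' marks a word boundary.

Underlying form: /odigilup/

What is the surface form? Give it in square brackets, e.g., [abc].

Rule 1 Glottal Epenthesis: [odigilup] → [hodigilup]
Rule 2 Spirantization: [hodigilup] → [hozihilup]
Rule 3 Velar Palatalization: no change — [hozihilup]

[hozihilup]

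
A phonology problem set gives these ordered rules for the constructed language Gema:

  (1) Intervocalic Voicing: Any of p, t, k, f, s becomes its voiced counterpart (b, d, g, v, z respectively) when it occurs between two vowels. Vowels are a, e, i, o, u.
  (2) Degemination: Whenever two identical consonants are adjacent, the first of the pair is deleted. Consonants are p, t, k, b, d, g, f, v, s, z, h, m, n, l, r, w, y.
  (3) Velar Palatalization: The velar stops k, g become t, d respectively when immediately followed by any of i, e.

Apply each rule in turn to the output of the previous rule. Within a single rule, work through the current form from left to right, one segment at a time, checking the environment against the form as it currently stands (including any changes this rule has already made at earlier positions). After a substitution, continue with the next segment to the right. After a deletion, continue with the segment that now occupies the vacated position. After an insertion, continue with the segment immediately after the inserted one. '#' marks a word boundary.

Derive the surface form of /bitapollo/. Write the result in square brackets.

[bidabolo]

(1) Intervocalic Voicing: [bitapollo] → [bidabollo]
(2) Degemination: [bidabollo] → [bidabolo]
(3) Velar Palatalization: no change — [bidabolo]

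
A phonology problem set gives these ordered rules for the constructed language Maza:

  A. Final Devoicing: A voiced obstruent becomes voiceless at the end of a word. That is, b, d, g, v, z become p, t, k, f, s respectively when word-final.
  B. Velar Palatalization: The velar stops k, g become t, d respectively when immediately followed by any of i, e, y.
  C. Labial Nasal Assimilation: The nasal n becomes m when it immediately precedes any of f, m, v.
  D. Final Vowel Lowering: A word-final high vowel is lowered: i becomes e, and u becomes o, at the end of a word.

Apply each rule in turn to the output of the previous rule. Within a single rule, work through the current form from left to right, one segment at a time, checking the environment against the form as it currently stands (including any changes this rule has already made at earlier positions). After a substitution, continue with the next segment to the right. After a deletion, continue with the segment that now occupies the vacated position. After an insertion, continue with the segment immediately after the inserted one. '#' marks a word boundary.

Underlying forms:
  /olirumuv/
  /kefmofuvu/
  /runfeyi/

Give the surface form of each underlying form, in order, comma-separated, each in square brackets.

/olirumuv/:
  A Final Devoicing: [olirumuv] → [olirumuf]
  B Velar Palatalization: no change — [olirumuf]
  C Labial Nasal Assimilation: no change — [olirumuf]
  D Final Vowel Lowering: no change — [olirumuf]
/kefmofuvu/:
  A Final Devoicing: no change — [kefmofuvu]
  B Velar Palatalization: [kefmofuvu] → [tefmofuvu]
  C Labial Nasal Assimilation: no change — [tefmofuvu]
  D Final Vowel Lowering: [tefmofuvu] → [tefmofuvo]
/runfeyi/:
  A Final Devoicing: no change — [runfeyi]
  B Velar Palatalization: no change — [runfeyi]
  C Labial Nasal Assimilation: [runfeyi] → [rumfeyi]
  D Final Vowel Lowering: [rumfeyi] → [rumfeye]

[olirumuf], [tefmofuvo], [rumfeye]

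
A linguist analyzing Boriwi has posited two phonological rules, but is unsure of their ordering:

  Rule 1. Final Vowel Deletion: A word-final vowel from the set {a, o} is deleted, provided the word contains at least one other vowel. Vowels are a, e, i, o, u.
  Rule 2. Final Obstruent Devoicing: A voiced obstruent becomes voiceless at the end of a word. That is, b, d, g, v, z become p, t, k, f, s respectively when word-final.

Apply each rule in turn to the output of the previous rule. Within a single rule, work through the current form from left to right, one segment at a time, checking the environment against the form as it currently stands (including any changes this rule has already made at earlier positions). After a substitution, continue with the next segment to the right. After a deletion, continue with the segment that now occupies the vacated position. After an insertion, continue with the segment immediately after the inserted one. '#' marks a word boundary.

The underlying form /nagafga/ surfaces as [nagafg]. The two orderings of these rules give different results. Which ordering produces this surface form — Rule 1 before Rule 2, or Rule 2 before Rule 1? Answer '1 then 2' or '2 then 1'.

Order 1 then 2:
  1 Final Vowel Deletion: [nagafga] → [nagafg]
  2 Final Obstruent Devoicing: [nagafg] → [nagafk]
  result: [nagafk]
Order 2 then 1:
  2 Final Obstruent Devoicing: no change — [nagafga]
  1 Final Vowel Deletion: [nagafga] → [nagafg]
  result: [nagafg]

2 then 1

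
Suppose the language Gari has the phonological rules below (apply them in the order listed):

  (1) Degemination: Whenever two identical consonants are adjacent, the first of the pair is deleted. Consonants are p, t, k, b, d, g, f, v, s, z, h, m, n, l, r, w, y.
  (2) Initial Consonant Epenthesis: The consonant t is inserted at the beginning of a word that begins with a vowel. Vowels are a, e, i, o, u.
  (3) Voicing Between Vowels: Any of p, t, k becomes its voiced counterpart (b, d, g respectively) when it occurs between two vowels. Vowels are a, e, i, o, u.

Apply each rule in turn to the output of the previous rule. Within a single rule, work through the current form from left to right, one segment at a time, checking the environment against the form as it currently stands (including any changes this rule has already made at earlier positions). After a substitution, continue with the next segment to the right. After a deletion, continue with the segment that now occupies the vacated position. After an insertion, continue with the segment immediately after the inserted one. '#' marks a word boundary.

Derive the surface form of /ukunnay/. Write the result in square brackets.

(1) Degemination: [ukunnay] → [ukunay]
(2) Initial Consonant Epenthesis: [ukunay] → [tukunay]
(3) Voicing Between Vowels: [tukunay] → [tugunay]

[tugunay]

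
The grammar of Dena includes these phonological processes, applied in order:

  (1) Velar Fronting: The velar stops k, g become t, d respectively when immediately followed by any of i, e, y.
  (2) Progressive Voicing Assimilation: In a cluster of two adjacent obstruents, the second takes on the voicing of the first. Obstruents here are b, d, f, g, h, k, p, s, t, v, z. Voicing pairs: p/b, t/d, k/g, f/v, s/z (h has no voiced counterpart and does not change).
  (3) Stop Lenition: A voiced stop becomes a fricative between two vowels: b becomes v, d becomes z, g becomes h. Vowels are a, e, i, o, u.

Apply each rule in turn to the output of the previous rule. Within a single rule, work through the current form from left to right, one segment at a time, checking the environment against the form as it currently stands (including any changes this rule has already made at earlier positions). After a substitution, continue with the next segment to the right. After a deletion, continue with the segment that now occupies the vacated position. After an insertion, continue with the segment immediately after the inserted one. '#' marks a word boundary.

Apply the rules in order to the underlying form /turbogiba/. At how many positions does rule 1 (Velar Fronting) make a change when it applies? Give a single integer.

(1) Velar Fronting: [turbogiba] → [turbodiba]
(2) Progressive Voicing Assimilation: no change — [turbodiba]
(3) Stop Lenition: [turbodiba] → [turboziva]
Rule 1 changed 1 position(s).

1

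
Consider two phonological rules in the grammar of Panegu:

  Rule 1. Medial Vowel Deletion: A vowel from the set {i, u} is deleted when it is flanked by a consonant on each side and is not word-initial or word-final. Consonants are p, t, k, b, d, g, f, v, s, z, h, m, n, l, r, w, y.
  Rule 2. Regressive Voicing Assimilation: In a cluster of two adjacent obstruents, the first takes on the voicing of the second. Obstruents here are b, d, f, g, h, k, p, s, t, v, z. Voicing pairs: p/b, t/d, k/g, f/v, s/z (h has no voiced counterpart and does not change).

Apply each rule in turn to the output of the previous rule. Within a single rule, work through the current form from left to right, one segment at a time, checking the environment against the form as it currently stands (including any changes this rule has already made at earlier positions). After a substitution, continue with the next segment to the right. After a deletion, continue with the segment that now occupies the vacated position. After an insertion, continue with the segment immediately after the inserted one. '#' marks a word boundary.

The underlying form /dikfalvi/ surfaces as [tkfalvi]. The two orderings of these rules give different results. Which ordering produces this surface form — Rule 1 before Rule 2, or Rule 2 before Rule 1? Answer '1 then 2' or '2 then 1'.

1 then 2

Order 1 then 2:
  1 Medial Vowel Deletion: [dikfalvi] → [dkfalvi]
  2 Regressive Voicing Assimilation: [dkfalvi] → [tkfalvi]
  result: [tkfalvi]
Order 2 then 1:
  2 Regressive Voicing Assimilation: no change — [dikfalvi]
  1 Medial Vowel Deletion: [dikfalvi] → [dkfalvi]
  result: [dkfalvi]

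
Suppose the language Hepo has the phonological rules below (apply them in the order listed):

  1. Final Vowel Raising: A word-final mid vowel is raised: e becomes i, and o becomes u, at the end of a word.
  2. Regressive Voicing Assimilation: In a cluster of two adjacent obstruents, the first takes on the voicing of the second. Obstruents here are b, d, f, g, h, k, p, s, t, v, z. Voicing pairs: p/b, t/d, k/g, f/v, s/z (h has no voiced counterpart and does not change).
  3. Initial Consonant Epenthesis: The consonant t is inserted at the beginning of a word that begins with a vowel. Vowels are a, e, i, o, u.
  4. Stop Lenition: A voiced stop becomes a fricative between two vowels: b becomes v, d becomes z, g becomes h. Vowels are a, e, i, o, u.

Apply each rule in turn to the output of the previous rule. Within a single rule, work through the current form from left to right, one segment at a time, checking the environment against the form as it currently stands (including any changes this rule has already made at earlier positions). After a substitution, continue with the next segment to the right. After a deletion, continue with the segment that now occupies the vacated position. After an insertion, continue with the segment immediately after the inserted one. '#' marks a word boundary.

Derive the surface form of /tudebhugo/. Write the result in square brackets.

1 Final Vowel Raising: [tudebhugo] → [tudebhugu]
2 Regressive Voicing Assimilation: [tudebhugu] → [tudephugu]
3 Initial Consonant Epenthesis: no change — [tudephugu]
4 Stop Lenition: [tudephugu] → [tuzephuhu]

[tuzephuhu]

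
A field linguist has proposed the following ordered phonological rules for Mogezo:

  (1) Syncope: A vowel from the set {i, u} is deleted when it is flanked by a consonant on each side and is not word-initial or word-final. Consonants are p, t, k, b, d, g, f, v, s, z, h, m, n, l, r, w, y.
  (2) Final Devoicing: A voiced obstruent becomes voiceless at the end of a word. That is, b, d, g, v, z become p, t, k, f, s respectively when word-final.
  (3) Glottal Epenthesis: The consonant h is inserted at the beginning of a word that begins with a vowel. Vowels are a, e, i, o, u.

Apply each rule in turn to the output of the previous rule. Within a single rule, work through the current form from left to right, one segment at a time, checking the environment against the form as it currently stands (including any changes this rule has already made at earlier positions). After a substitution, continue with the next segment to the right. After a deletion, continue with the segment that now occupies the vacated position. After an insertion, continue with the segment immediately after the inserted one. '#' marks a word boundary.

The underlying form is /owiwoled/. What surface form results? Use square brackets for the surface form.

(1) Syncope: [owiwoled] → [owwoled]
(2) Final Devoicing: [owwoled] → [owwolet]
(3) Glottal Epenthesis: [owwolet] → [howwolet]

[howwolet]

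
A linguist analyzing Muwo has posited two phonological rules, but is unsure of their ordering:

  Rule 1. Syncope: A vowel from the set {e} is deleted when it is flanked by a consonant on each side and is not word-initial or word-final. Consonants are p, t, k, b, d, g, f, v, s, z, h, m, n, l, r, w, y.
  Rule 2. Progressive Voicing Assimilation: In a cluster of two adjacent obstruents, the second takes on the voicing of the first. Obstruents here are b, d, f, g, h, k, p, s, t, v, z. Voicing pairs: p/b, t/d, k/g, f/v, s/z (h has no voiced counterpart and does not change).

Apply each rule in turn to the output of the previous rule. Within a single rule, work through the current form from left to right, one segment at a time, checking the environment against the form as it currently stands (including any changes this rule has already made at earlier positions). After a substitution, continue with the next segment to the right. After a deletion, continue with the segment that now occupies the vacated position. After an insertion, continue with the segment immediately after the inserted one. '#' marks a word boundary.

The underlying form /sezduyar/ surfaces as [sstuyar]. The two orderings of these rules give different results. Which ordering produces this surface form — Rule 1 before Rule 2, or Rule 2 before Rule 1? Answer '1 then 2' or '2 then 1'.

Order 1 then 2:
  1 Syncope: [sezduyar] → [szduyar]
  2 Progressive Voicing Assimilation: [szduyar] → [sstuyar]
  result: [sstuyar]
Order 2 then 1:
  2 Progressive Voicing Assimilation: no change — [sezduyar]
  1 Syncope: [sezduyar] → [szduyar]
  result: [szduyar]

1 then 2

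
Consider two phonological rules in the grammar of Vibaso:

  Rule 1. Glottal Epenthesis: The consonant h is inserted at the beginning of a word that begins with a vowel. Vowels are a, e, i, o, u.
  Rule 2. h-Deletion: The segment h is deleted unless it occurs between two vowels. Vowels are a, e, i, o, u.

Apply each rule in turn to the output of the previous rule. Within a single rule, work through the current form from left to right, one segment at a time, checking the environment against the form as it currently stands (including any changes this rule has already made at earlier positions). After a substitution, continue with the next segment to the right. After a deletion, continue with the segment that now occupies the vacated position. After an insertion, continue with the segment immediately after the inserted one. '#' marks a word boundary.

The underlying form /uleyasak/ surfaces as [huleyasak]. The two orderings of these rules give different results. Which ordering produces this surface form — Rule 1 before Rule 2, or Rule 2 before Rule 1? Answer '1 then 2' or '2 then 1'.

Order 1 then 2:
  1 Glottal Epenthesis: [uleyasak] → [huleyasak]
  2 h-Deletion: [huleyasak] → [uleyasak]
  result: [uleyasak]
Order 2 then 1:
  2 h-Deletion: no change — [uleyasak]
  1 Glottal Epenthesis: [uleyasak] → [huleyasak]
  result: [huleyasak]

2 then 1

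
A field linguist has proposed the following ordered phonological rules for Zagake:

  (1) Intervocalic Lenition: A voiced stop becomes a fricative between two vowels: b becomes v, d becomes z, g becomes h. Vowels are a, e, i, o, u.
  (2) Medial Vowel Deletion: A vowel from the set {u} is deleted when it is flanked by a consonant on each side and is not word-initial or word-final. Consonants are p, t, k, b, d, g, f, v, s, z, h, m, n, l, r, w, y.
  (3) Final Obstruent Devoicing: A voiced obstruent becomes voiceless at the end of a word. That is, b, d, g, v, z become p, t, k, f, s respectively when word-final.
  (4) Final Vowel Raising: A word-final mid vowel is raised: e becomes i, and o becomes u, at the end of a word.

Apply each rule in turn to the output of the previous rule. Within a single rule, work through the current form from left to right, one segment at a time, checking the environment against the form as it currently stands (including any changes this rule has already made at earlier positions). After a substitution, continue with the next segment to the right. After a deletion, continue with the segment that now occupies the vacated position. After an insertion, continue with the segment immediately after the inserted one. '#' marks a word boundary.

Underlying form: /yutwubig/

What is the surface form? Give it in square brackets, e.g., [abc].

[ytwvik]

(1) Intervocalic Lenition: [yutwubig] → [yutwuvig]
(2) Medial Vowel Deletion: [yutwuvig] → [ytwvig]
(3) Final Obstruent Devoicing: [ytwvig] → [ytwvik]
(4) Final Vowel Raising: no change — [ytwvik]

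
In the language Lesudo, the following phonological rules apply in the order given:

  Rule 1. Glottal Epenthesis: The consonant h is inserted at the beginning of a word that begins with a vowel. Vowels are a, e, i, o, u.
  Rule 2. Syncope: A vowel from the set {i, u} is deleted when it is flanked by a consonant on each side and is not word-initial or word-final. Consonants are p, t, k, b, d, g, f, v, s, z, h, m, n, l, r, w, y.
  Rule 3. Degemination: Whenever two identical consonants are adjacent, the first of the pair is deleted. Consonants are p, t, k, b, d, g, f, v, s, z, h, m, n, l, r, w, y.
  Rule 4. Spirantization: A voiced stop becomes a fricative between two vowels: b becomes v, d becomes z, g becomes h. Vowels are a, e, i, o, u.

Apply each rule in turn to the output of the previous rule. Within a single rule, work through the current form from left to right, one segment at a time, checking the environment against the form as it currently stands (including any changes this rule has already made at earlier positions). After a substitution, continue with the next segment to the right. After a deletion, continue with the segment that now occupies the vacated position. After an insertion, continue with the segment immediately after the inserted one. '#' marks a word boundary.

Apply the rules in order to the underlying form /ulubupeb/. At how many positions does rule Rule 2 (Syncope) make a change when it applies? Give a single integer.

Rule 1 Glottal Epenthesis: [ulubupeb] → [hulubupeb]
Rule 2 Syncope: [hulubupeb] → [hlbpeb]
Rule 3 Degemination: no change — [hlbpeb]
Rule 4 Spirantization: no change — [hlbpeb]
Rule Rule 2 changed 3 position(s).

3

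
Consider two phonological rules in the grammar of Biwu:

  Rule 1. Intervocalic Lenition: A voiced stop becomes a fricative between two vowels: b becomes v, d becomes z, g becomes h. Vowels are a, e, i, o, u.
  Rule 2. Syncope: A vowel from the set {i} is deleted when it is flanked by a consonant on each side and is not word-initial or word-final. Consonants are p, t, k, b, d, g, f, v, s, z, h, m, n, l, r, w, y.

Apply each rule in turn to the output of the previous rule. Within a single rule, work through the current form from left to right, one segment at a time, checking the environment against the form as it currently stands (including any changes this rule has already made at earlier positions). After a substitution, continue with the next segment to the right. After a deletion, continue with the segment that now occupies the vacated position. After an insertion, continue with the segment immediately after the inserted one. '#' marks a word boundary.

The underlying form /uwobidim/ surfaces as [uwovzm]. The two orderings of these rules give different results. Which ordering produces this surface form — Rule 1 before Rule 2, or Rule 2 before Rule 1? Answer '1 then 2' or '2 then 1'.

1 then 2

Order 1 then 2:
  1 Intervocalic Lenition: [uwobidim] → [uwovizim]
  2 Syncope: [uwovizim] → [uwovzm]
  result: [uwovzm]
Order 2 then 1:
  2 Syncope: [uwobidim] → [uwobdm]
  1 Intervocalic Lenition: no change — [uwobdm]
  result: [uwobdm]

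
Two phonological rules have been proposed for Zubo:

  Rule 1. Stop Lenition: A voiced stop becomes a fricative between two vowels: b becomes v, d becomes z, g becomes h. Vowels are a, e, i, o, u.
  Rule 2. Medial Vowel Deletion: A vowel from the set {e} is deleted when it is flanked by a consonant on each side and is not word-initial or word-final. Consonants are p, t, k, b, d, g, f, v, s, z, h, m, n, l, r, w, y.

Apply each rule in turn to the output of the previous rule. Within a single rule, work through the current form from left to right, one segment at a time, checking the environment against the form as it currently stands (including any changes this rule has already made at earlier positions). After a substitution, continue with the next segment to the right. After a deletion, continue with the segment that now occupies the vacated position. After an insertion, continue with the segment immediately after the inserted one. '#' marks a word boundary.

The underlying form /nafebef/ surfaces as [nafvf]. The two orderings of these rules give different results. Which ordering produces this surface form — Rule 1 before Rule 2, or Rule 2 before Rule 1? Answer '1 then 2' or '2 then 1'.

Order 1 then 2:
  1 Stop Lenition: [nafebef] → [nafevef]
  2 Medial Vowel Deletion: [nafevef] → [nafvf]
  result: [nafvf]
Order 2 then 1:
  2 Medial Vowel Deletion: [nafebef] → [nafbf]
  1 Stop Lenition: no change — [nafbf]
  result: [nafbf]

1 then 2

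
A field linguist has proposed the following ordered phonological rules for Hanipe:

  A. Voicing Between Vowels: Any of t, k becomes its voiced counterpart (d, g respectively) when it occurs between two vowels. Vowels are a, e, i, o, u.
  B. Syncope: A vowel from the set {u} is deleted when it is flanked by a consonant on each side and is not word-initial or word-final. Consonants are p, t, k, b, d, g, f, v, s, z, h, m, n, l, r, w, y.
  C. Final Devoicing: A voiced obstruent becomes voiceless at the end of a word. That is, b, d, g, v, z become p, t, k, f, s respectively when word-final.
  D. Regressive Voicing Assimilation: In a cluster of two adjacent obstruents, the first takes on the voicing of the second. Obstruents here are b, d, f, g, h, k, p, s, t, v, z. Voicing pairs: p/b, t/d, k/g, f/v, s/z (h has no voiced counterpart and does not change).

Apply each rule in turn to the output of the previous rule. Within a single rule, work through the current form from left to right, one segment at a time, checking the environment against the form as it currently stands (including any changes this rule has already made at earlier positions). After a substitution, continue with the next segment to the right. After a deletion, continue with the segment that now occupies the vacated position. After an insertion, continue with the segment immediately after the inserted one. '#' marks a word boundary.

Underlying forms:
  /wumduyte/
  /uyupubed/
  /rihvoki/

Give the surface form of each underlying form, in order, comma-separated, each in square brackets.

[wmdyte], [uybbet], [rihvogi]

/wumduyte/:
  A Voicing Between Vowels: no change — [wumduyte]
  B Syncope: [wumduyte] → [wmdyte]
  C Final Devoicing: no change — [wmdyte]
  D Regressive Voicing Assimilation: no change — [wmdyte]
/uyupubed/:
  A Voicing Between Vowels: no change — [uyupubed]
  B Syncope: [uyupubed] → [uypbed]
  C Final Devoicing: [uypbed] → [uypbet]
  D Regressive Voicing Assimilation: [uypbet] → [uybbet]
/rihvoki/:
  A Voicing Between Vowels: [rihvoki] → [rihvogi]
  B Syncope: no change — [rihvogi]
  C Final Devoicing: no change — [rihvogi]
  D Regressive Voicing Assimilation: no change — [rihvogi]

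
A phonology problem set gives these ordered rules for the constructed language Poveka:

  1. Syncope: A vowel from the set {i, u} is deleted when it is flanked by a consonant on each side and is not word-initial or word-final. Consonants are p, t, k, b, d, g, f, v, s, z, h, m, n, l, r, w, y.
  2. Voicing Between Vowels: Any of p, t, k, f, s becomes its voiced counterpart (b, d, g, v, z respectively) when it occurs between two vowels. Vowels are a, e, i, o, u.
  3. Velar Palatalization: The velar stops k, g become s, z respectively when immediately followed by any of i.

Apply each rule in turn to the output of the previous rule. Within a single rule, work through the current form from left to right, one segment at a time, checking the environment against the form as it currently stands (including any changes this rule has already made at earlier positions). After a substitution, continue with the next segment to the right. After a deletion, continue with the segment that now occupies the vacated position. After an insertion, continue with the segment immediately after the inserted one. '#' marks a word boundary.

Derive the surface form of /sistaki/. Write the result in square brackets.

[sstazi]

1 Syncope: [sistaki] → [sstaki]
2 Voicing Between Vowels: [sstaki] → [sstagi]
3 Velar Palatalization: [sstagi] → [sstazi]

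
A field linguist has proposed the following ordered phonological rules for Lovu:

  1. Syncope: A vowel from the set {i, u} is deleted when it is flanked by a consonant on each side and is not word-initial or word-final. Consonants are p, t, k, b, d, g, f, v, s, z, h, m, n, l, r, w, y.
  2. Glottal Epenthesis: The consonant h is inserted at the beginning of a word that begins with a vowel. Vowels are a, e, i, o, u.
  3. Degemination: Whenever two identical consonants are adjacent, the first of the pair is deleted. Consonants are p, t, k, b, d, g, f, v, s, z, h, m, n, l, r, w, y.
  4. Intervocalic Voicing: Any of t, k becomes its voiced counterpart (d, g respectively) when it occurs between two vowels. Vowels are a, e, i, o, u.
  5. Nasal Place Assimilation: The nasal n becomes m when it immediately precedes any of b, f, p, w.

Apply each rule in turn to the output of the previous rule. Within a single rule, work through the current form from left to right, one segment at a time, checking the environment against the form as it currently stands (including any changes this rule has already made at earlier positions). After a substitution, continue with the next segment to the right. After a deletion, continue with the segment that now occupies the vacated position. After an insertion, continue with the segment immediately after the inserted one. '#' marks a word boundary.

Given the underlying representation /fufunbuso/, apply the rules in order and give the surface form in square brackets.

1 Syncope: [fufunbuso] → [ffnbso]
2 Glottal Epenthesis: no change — [ffnbso]
3 Degemination: [ffnbso] → [fnbso]
4 Intervocalic Voicing: no change — [fnbso]
5 Nasal Place Assimilation: [fnbso] → [fmbso]

[fmbso]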